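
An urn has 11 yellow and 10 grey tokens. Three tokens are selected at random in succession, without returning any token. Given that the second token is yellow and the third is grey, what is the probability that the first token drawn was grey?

P(first=grey and the second token is yellow and the third is grey) = (10/21)·(11/20)·(9/19) = 33/266.
P(E) = Σ over first color = 55/399 + 33/266 = 11/42.
By Bayes, P(first=grey | E) = 33/266 / 11/42 = 9/19 ≈ 0.4737.

9/19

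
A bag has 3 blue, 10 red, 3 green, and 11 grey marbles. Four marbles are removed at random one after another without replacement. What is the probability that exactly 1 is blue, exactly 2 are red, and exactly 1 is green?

3/130

Unordered draws without replacement: count favorable combinations over C(27,4).
Favorable = C(3,1) · C(10,2) · C(3,1) · C(11,0) = 405; total = C(27,4) = 17550.
P = 405/17550 = 3/130 ≈ 0.0231.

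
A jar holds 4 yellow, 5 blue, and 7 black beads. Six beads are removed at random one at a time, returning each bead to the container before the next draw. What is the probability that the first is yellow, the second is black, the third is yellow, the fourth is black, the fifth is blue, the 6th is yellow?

245/262144

Multiply the conditional probability of each draw in order, with replacement (the composition resets each draw).
P = (4/16) · (7/16) · (4/16) · (7/16) · (5/16) · (4/16) = 245/262144 ≈ 0.0009.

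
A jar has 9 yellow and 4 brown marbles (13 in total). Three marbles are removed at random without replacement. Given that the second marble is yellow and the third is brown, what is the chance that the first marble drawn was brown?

3/11

P(first=brown and the second marble is yellow and the third is brown) = (4/13)·(9/12)·(3/11) = 9/143.
P(E) = Σ over first color = 24/143 + 9/143 = 3/13.
By Bayes, P(first=brown | E) = 9/143 / 3/13 = 3/11 ≈ 0.2727.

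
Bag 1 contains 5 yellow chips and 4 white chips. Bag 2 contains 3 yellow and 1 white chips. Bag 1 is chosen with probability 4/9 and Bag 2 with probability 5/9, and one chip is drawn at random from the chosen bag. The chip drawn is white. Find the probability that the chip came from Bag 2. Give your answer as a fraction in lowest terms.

45/109

P(white | Bag 1) = 4/9; P(white | Bag 2) = 1/4.
P(white) = 4/9·4/9 + 5/9·1/4 = 109/324.
By Bayes' rule, P(Bag 2 | white) = 5/36 / 109/324 = 45/109 ≈ 0.4128.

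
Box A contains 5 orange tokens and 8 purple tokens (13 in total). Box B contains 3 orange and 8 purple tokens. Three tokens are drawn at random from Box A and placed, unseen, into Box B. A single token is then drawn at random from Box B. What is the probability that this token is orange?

Condition on how many of the transferred tokens are orange (from Box A: 5 orange of 13; then Box B has 14 total).
  0 orange: C(5,0)C(8,3)/C(13,3) = 28/143; then P = 3/14
  1 orange: C(5,1)C(8,2)/C(13,3) = 70/143; then P = 4/14
  2 orange: C(5,2)C(8,1)/C(13,3) = 40/143; then P = 5/14
  3 orange: C(5,3)C(8,0)/C(13,3) = 5/143; then P = 6/14
P(orange from Box B) = 27/91 ≈ 0.2967.

27/91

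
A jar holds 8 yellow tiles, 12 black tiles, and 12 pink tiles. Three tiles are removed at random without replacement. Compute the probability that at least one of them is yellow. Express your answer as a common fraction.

367/620

Use the complement: P(at least one yellow) = 1 − P(no yellow).
P(none) = C(24,3)/C(32,3) = 2024/4960.
So P = 1 − 2024/4960 = 367/620 ≈ 0.5919.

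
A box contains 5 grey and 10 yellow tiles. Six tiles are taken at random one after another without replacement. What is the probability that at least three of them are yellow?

954/1001

Sum the hypergeometric tail for j = 3,…,6 yellow tiles.
Favorable = C(10,3)·C(5,3) + C(10,4)·C(5,2) + C(10,5)·C(5,1) + C(10,6)·C(5,0) = 4770; total = C(15,6) = 5005.
P = 4770/5005 = 954/1001 ≈ 0.9530.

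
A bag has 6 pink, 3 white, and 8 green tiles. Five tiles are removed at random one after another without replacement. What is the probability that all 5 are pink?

Unordered draws without replacement: count favorable combinations over C(17,5).
Favorable = C(6,5) · C(3,0) · C(8,0) = 6; total = C(17,5) = 6188.
P = 6/6188 = 3/3094 ≈ 0.0010.

3/3094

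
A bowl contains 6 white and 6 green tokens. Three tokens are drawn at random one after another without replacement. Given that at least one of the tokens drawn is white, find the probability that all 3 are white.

P(all 3 white) = C(6,3)/C(12,3) = 1/11; P(at least one white) = 1 − C(6,3)/C(12,3) = 10/11.
Since 'all 3 white' ⊆ 'at least one white', P(all 3 | at least one) = 1/11 / 10/11 = 1/10 ≈ 0.1000.

1/10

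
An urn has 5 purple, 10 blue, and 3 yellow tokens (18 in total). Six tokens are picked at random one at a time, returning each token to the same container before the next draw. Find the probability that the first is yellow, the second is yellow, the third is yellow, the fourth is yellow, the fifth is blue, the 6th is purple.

25/209952

Multiply the conditional probability of each draw in order, with replacement (the composition resets each draw).
P = (3/18) · (3/18) · (3/18) · (3/18) · (10/18) · (5/18) = 25/209952 ≈ 0.0001.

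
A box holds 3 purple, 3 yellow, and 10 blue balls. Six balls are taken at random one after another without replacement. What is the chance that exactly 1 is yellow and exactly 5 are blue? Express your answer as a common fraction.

27/286

Unordered draws without replacement: count favorable combinations over C(16,6).
Favorable = C(3,0) · C(3,1) · C(10,5) = 756; total = C(16,6) = 8008.
P = 756/8008 = 27/286 ≈ 0.0944.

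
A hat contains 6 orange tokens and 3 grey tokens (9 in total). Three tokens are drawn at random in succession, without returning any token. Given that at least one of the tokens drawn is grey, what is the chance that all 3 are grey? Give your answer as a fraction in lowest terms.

P(all 3 grey) = C(3,3)/C(9,3) = 1/84; P(at least one grey) = 1 − C(6,3)/C(9,3) = 16/21.
Since 'all 3 grey' ⊆ 'at least one grey', P(all 3 | at least one) = 1/84 / 16/21 = 1/64 ≈ 0.0156.

1/64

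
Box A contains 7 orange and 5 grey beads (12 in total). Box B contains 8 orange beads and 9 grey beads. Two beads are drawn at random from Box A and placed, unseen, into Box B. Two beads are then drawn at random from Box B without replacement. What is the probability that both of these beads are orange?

2485/11286

Condition on how many of the transferred beads are orange (from Box A: 7 orange of 12; then Box B has 19 total).
  0 orange: C(7,0)C(5,2)/C(12,2) = 5/33; then P = C(8,2)/C(19,2) = 28/171
  1 orange: C(7,1)C(5,1)/C(12,2) = 35/66; then P = C(9,2)/C(19,2) = 4/19
  2 orange: C(7,2)C(5,0)/C(12,2) = 7/22; then P = C(10,2)/C(19,2) = 5/19
P(both orange) = 2485/11286 ≈ 0.2202.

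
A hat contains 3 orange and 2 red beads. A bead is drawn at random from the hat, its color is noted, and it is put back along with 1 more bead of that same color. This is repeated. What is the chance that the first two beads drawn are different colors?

2/5

Either orange then red, or red then orange; after the first draw the total is 6.
P = (3/5)·(2/6) + (2/5)·(3/6) = 2/5 ≈ 0.4000.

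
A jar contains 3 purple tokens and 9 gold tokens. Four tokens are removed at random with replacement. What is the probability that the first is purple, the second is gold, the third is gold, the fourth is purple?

9/256

Multiply the conditional probability of each draw in order, with replacement (the composition resets each draw).
P = (3/12) · (9/12) · (9/12) · (3/12) = 9/256 ≈ 0.0352.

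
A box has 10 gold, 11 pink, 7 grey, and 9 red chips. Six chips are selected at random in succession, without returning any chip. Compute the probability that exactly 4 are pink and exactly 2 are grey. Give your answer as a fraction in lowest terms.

15/5032

Unordered draws without replacement: count favorable combinations over C(37,6).
Favorable = C(10,0) · C(11,4) · C(7,2) · C(9,0) = 6930; total = C(37,6) = 2324784.
P = 6930/2324784 = 15/5032 ≈ 0.0030.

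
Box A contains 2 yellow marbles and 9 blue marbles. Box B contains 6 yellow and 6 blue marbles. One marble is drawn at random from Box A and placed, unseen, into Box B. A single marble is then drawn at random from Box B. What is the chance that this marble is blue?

Condition on how many of the transferred marbles are blue (from Box A: 9 blue of 11; then Box B has 13 total).
  0 blue: C(9,0)C(2,1)/C(11,1) = 2/11; then P = 6/13
  1 blue: C(9,1)C(2,0)/C(11,1) = 9/11; then P = 7/13
P(blue from Box B) = 75/143 ≈ 0.5245.

75/143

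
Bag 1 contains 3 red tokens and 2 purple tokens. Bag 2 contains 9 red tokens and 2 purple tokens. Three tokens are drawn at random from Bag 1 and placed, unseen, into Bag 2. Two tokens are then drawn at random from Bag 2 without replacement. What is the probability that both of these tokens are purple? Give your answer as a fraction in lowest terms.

37/910

Condition on how many of the transferred tokens are purple (from Bag 1: 2 purple of 5; then Bag 2 has 14 total).
  0 purple: C(2,0)C(3,3)/C(5,3) = 1/10; then P = C(2,2)/C(14,2) = 1/91
  1 purple: C(2,1)C(3,2)/C(5,3) = 3/5; then P = C(3,2)/C(14,2) = 3/91
  2 purple: C(2,2)C(3,1)/C(5,3) = 3/10; then P = C(4,2)/C(14,2) = 6/91
P(both purple) = 37/910 ≈ 0.0407.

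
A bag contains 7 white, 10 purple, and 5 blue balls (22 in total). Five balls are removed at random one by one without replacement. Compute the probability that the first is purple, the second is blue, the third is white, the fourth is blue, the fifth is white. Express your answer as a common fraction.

5/1881

Multiply the conditional probability of each draw in order, without replacement, so each draw removes one from its color and from the total.
P = (10/22) · (5/21) · (7/20) · (4/19) · (6/18) = 5/1881 ≈ 0.0027.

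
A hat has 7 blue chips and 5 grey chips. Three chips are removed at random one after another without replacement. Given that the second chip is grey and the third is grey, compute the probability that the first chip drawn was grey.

3/10

P(first=grey and the second chip is grey and the third is grey) = (5/12)·(4/11)·(3/10) = 1/22.
P(E) = Σ over first color = 7/66 + 1/22 = 5/33.
By Bayes, P(first=grey | E) = 1/22 / 5/33 = 3/10 ≈ 0.3000.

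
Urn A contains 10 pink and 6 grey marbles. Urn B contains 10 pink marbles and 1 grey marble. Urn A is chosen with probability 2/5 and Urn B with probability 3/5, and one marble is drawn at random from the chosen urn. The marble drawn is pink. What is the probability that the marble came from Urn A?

P(pink | Urn A) = 5/8; P(pink | Urn B) = 10/11.
P(pink) = 2/5·5/8 + 3/5·10/11 = 35/44.
By Bayes' rule, P(Urn A | pink) = 1/4 / 35/44 = 11/35 ≈ 0.3143.

11/35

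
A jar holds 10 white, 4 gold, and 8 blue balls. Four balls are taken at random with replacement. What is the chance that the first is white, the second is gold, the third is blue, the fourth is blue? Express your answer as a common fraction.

Multiply the conditional probability of each draw in order, with replacement (the composition resets each draw).
P = (10/22) · (4/22) · (8/22) · (8/22) = 160/14641 ≈ 0.0109.

160/14641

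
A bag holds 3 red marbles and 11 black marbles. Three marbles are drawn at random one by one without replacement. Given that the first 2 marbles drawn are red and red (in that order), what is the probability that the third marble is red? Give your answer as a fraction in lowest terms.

1/12

After removing 2 red, the bag has 1 red out of 12 remaining.
P(third is red | given) = 1/12 ≈ 0.0833.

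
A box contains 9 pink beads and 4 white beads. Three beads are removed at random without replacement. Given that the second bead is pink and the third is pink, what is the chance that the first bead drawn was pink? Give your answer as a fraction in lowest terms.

P(first=pink and the second bead is pink and the third is pink) = (9/13)·(8/12)·(7/11) = 42/143.
P(E) = Σ over first color = 42/143 + 24/143 = 6/13.
By Bayes, P(first=pink | E) = 42/143 / 6/13 = 7/11 ≈ 0.6364.

7/11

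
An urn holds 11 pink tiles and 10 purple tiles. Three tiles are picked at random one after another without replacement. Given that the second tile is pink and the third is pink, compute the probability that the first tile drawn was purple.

P(first=purple and the second tile is pink and the third is pink) = (10/21)·(11/20)·(10/19) = 55/399.
P(E) = Σ over first color = 33/266 + 55/399 = 11/42.
By Bayes, P(first=purple | E) = 55/399 / 11/42 = 10/19 ≈ 0.5263.

10/19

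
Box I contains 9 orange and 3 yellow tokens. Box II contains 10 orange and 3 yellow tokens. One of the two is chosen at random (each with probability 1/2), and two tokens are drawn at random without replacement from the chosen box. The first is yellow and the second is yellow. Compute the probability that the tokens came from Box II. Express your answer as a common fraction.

P(E | Box I) = 1/22; P(E | Box II) = 1/26.
P(E) = 1/2·1/22 + 1/2·1/26 = 6/143.
By Bayes' rule, P(Box II | E) = 1/52 / 6/143 = 11/24 ≈ 0.4583.

11/24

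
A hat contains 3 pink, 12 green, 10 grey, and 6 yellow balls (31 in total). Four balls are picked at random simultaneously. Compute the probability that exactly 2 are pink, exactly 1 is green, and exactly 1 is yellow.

216/31465

Unordered draws without replacement: count favorable combinations over C(31,4).
Favorable = C(3,2) · C(12,1) · C(10,0) · C(6,1) = 216; total = C(31,4) = 31465.
P = 216/31465 = 216/31465 ≈ 0.0069.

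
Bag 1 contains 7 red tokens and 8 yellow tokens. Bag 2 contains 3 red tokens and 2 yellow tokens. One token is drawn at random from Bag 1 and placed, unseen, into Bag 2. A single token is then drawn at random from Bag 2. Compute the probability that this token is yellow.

19/45

Condition on how many of the transferred tokens are yellow (from Bag 1: 8 yellow of 15; then Bag 2 has 6 total).
  0 yellow: C(8,0)C(7,1)/C(15,1) = 7/15; then P = 2/6
  1 yellow: C(8,1)C(7,0)/C(15,1) = 8/15; then P = 3/6
P(yellow from Bag 2) = 19/45 ≈ 0.4222.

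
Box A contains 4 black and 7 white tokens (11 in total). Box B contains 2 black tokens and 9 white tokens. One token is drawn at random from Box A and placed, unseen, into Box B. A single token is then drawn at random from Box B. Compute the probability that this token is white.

Condition on how many of the transferred tokens are white (from Box A: 7 white of 11; then Box B has 12 total).
  0 white: C(7,0)C(4,1)/C(11,1) = 4/11; then P = 9/12
  1 white: C(7,1)C(4,0)/C(11,1) = 7/11; then P = 10/12
P(white from Box B) = 53/66 ≈ 0.8030.

53/66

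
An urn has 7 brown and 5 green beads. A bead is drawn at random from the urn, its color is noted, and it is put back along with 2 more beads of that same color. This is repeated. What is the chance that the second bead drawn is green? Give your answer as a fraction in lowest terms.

5/12

Condition on the first draw. If first is green (prob 5/12), second-green has prob (7)/(14); if not (prob 7/12), it has prob 5/(14).
P = (5/12)·(7/14) + (7/12)·(5/14) = 5/12 ≈ 0.4167.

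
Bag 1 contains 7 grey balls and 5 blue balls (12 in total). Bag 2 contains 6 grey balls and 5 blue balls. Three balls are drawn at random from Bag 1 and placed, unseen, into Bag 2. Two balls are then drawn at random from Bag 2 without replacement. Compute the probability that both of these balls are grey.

Condition on how many of the transferred balls are grey (from Bag 1: 7 grey of 12; then Bag 2 has 14 total).
  0 grey: C(7,0)C(5,3)/C(12,3) = 1/22; then P = C(6,2)/C(14,2) = 15/91
  1 grey: C(7,1)C(5,2)/C(12,3) = 7/22; then P = C(7,2)/C(14,2) = 3/13
  2 grey: C(7,2)C(5,1)/C(12,3) = 21/44; then P = C(8,2)/C(14,2) = 4/13
  3 grey: C(7,3)C(5,0)/C(12,3) = 7/44; then P = C(9,2)/C(14,2) = 36/91
P(both grey) = 291/1001 ≈ 0.2907.

291/1001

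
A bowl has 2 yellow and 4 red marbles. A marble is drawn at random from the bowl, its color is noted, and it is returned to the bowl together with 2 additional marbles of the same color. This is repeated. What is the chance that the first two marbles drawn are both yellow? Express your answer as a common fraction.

After a yellow draw the bowl holds 4 yellow out of 8.
P = (2/6)·(4/8) = 1/6 ≈ 0.1667.

1/6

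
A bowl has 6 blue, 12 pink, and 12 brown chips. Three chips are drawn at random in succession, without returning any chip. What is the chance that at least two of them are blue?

19/203

Sum the hypergeometric tail for j = 2,…,3 blue chips.
Favorable = C(6,2)·C(24,1) + C(6,3)·C(24,0) = 380; total = C(30,3) = 4060.
P = 380/4060 = 19/203 ≈ 0.0936.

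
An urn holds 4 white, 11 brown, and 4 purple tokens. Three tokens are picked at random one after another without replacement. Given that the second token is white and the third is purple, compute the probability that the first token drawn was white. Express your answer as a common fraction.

3/17

P(first=white and the second token is white and the third is purple) = (4/19)·(3/18)·(4/17) = 8/969.
P(E) = Σ over first color = 8/969 + 88/2907 + 8/969 = 8/171.
By Bayes, P(first=white | E) = 8/969 / 8/171 = 3/17 ≈ 0.1765.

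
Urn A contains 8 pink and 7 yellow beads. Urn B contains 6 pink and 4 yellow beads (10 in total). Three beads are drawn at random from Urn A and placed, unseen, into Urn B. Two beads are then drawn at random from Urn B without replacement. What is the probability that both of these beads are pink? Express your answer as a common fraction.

127/390

Condition on how many of the transferred beads are pink (from Urn A: 8 pink of 15; then Urn B has 13 total).
  0 pink: C(8,0)C(7,3)/C(15,3) = 1/13; then P = C(6,2)/C(13,2) = 5/26
  1 pink: C(8,1)C(7,2)/C(15,3) = 24/65; then P = C(7,2)/C(13,2) = 7/26
  2 pink: C(8,2)C(7,1)/C(15,3) = 28/65; then P = C(8,2)/C(13,2) = 14/39
  3 pink: C(8,3)C(7,0)/C(15,3) = 8/65; then P = C(9,2)/C(13,2) = 6/13
P(both pink) = 127/390 ≈ 0.3256.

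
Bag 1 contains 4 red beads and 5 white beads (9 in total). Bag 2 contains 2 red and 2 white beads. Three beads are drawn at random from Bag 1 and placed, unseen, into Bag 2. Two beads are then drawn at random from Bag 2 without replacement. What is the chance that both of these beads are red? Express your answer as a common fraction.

25/126

Condition on how many of the transferred beads are red (from Bag 1: 4 red of 9; then Bag 2 has 7 total).
  0 red: C(4,0)C(5,3)/C(9,3) = 5/42; then P = C(2,2)/C(7,2) = 1/21
  1 red: C(4,1)C(5,2)/C(9,3) = 10/21; then P = C(3,2)/C(7,2) = 1/7
  2 red: C(4,2)C(5,1)/C(9,3) = 5/14; then P = C(4,2)/C(7,2) = 2/7
  3 red: C(4,3)C(5,0)/C(9,3) = 1/21; then P = C(5,2)/C(7,2) = 10/21
P(both red) = 25/126 ≈ 0.1984.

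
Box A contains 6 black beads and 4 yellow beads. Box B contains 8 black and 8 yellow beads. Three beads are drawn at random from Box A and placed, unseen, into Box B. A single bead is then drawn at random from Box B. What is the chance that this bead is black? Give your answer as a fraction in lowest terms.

Condition on how many of the transferred beads are black (from Box A: 6 black of 10; then Box B has 19 total).
  0 black: C(6,0)C(4,3)/C(10,3) = 1/30; then P = 8/19
  1 black: C(6,1)C(4,2)/C(10,3) = 3/10; then P = 9/19
  2 black: C(6,2)C(4,1)/C(10,3) = 1/2; then P = 10/19
  3 black: C(6,3)C(4,0)/C(10,3) = 1/6; then P = 11/19
P(black from Box B) = 49/95 ≈ 0.5158.

49/95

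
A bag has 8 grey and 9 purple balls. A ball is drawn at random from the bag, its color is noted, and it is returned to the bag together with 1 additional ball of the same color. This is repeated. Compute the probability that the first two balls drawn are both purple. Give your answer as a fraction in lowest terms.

After a purple draw the bag holds 10 purple out of 18.
P = (9/17)·(10/18) = 5/17 ≈ 0.2941.

5/17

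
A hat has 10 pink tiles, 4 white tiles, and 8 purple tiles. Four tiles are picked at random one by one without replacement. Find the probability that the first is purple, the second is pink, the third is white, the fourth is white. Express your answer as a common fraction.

8/1463

Multiply the conditional probability of each draw in order, without replacement, so each draw removes one from its color and from the total.
P = (8/22) · (10/21) · (4/20) · (3/19) = 8/1463 ≈ 0.0055.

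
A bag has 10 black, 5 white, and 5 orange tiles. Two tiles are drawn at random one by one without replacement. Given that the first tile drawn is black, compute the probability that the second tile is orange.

After removing 1 black, the bag has 5 orange out of 19 remaining.
P(second is orange | given) = 5/19 ≈ 0.2632.

5/19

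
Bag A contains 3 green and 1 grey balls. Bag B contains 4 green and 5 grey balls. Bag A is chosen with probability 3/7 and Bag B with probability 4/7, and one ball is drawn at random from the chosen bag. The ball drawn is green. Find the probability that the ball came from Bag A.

P(green | Bag A) = 3/4; P(green | Bag B) = 4/9.
P(green) = 3/7·3/4 + 4/7·4/9 = 145/252.
By Bayes' rule, P(Bag A | green) = 9/28 / 145/252 = 81/145 ≈ 0.5586.

81/145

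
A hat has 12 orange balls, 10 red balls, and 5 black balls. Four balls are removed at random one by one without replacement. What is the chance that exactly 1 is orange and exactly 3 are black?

4/585

Unordered draws without replacement: count favorable combinations over C(27,4).
Favorable = C(12,1) · C(10,0) · C(5,3) = 120; total = C(27,4) = 17550.
P = 120/17550 = 4/585 ≈ 0.0068.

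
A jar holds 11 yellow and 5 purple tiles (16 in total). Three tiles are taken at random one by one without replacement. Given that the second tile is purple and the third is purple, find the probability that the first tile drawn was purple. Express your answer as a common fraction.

3/14

P(first=purple and the second tile is purple and the third is purple) = (5/16)·(4/15)·(3/14) = 1/56.
P(E) = Σ over first color = 11/168 + 1/56 = 1/12.
By Bayes, P(first=purple | E) = 1/56 / 1/12 = 3/14 ≈ 0.2143.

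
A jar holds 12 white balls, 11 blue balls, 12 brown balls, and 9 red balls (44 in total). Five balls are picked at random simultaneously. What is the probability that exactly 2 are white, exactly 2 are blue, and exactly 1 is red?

Unordered draws without replacement: count favorable combinations over C(44,5).
Favorable = C(12,2) · C(11,2) · C(12,0) · C(9,1) = 32670; total = C(44,5) = 1086008.
P = 32670/1086008 = 1485/49364 ≈ 0.0301.

1485/49364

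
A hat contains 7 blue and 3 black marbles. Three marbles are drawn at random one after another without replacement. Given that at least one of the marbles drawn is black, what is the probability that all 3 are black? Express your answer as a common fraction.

P(all 3 black) = C(3,3)/C(10,3) = 1/120; P(at least one black) = 1 − C(7,3)/C(10,3) = 17/24.
Since 'all 3 black' ⊆ 'at least one black', P(all 3 | at least one) = 1/120 / 17/24 = 1/85 ≈ 0.0118.

1/85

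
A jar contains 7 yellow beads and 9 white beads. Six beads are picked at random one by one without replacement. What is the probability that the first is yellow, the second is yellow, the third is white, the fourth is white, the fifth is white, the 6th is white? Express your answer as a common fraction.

Multiply the conditional probability of each draw in order, without replacement, so each draw removes one from its color and from the total.
P = (7/16) · (6/15) · (9/14) · (8/13) · (7/12) · (6/11) = 63/2860 ≈ 0.0220.

63/2860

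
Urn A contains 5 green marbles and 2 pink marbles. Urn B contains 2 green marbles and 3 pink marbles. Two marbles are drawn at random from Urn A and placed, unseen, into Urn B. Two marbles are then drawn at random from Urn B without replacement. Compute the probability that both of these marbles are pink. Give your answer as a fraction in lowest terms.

100/441

Condition on how many of the transferred marbles are pink (from Urn A: 2 pink of 7; then Urn B has 7 total).
  0 pink: C(2,0)C(5,2)/C(7,2) = 10/21; then P = C(3,2)/C(7,2) = 1/7
  1 pink: C(2,1)C(5,1)/C(7,2) = 10/21; then P = C(4,2)/C(7,2) = 2/7
  2 pink: C(2,2)C(5,0)/C(7,2) = 1/21; then P = C(5,2)/C(7,2) = 10/21
P(both pink) = 100/441 ≈ 0.2268.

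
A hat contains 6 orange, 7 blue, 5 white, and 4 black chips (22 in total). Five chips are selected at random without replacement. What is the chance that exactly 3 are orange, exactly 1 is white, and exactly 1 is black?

200/13167

Unordered draws without replacement: count favorable combinations over C(22,5).
Favorable = C(6,3) · C(7,0) · C(5,1) · C(4,1) = 400; total = C(22,5) = 26334.
P = 400/26334 = 200/13167 ≈ 0.0152.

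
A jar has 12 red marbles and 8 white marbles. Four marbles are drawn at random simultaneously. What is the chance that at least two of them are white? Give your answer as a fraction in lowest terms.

518/969

Sum the hypergeometric tail for j = 2,…,4 white marbles.
Favorable = C(8,2)·C(12,2) + C(8,3)·C(12,1) + C(8,4)·C(12,0) = 2590; total = C(20,4) = 4845.
P = 2590/4845 = 518/969 ≈ 0.5346.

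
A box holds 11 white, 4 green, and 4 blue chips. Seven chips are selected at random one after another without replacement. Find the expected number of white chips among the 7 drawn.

By linearity of expectation, E[X] = Σ P(draw i is white); by symmetry each draw (even without replacement) has P(white) = 11/19.
E[X] = 7 · 11/19 = 77/19 ≈ 4.0526.

77/19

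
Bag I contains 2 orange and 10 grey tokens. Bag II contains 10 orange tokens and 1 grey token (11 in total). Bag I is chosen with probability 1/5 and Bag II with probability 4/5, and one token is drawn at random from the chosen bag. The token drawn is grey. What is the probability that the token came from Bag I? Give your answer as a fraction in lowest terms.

P(grey | Bag I) = 5/6; P(grey | Bag II) = 1/11.
P(grey) = 1/5·5/6 + 4/5·1/11 = 79/330.
By Bayes' rule, P(Bag I | grey) = 1/6 / 79/330 = 55/79 ≈ 0.6962.

55/79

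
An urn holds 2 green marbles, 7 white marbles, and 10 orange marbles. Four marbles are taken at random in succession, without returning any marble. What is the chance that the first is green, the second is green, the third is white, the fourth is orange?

Multiply the conditional probability of each draw in order, without replacement, so each draw removes one from its color and from the total.
P = (2/19) · (1/18) · (7/17) · (10/16) = 35/23256 ≈ 0.0015.

35/23256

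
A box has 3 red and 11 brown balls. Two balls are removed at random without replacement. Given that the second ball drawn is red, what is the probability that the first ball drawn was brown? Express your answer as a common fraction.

11/13

P(first=brown and the second ball drawn is red) = (11/14)·(3/13) = 33/182.
P(the second ball drawn is red) = Σ over first color = 3/91 + 33/182 = 3/14.
By Bayes, P(first=brown | the second ball drawn is red) = 33/182 / 3/14 = 11/13 ≈ 0.8462.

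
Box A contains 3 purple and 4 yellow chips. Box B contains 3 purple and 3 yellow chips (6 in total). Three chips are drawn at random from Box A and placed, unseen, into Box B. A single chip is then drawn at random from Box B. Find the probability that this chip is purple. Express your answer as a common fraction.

10/21

Condition on how many of the transferred chips are purple (from Box A: 3 purple of 7; then Box B has 9 total).
  0 purple: C(3,0)C(4,3)/C(7,3) = 4/35; then P = 3/9
  1 purple: C(3,1)C(4,2)/C(7,3) = 18/35; then P = 4/9
  2 purple: C(3,2)C(4,1)/C(7,3) = 12/35; then P = 5/9
  3 purple: C(3,3)C(4,0)/C(7,3) = 1/35; then P = 6/9
P(purple from Box B) = 10/21 ≈ 0.4762.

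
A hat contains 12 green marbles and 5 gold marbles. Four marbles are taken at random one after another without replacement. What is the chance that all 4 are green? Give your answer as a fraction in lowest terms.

Unordered draws without replacement: count favorable combinations over C(17,4).
Favorable = C(12,4) · C(5,0) = 495; total = C(17,4) = 2380.
P = 495/2380 = 99/476 ≈ 0.2080.

99/476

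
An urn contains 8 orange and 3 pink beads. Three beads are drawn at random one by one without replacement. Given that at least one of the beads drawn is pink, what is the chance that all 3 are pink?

P(all 3 pink) = C(3,3)/C(11,3) = 1/165; P(at least one pink) = 1 − C(8,3)/C(11,3) = 109/165.
Since 'all 3 pink' ⊆ 'at least one pink', P(all 3 | at least one) = 1/165 / 109/165 = 1/109 ≈ 0.0092.

1/109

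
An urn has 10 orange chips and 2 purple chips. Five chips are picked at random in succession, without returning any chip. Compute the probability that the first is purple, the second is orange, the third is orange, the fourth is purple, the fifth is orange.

Multiply the conditional probability of each draw in order, without replacement, so each draw removes one from its color and from the total.
P = (2/12) · (10/11) · (9/10) · (1/9) · (8/8) = 1/66 ≈ 0.0152.

1/66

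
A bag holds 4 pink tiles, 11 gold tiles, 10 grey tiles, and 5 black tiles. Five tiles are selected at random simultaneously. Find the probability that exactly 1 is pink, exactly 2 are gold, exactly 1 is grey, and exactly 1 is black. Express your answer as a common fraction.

5500/71253

Unordered draws without replacement: count favorable combinations over C(30,5).
Favorable = C(4,1) · C(11,2) · C(10,1) · C(5,1) = 11000; total = C(30,5) = 142506.
P = 11000/142506 = 5500/71253 ≈ 0.0772.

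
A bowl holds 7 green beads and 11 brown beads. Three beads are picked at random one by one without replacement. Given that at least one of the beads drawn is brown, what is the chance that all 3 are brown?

15/71

P(all 3 brown) = C(11,3)/C(18,3) = 55/272; P(at least one brown) = 1 − C(7,3)/C(18,3) = 781/816.
Since 'all 3 brown' ⊆ 'at least one brown', P(all 3 | at least one) = 55/272 / 781/816 = 15/71 ≈ 0.2113.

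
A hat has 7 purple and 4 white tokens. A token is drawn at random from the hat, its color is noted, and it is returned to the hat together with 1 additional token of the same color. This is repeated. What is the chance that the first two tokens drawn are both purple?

After a purple draw the hat holds 8 purple out of 12.
P = (7/11)·(8/12) = 14/33 ≈ 0.4242.

14/33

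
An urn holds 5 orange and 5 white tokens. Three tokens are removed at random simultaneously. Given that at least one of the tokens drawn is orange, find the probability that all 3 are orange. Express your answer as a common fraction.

1/11

P(all 3 orange) = C(5,3)/C(10,3) = 1/12; P(at least one orange) = 1 − C(5,3)/C(10,3) = 11/12.
Since 'all 3 orange' ⊆ 'at least one orange', P(all 3 | at least one) = 1/12 / 11/12 = 1/11 ≈ 0.0909.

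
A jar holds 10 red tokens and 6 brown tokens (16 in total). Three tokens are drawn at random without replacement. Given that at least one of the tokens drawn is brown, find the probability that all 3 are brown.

P(all 3 brown) = C(6,3)/C(16,3) = 1/28; P(at least one brown) = 1 − C(10,3)/C(16,3) = 11/14.
Since 'all 3 brown' ⊆ 'at least one brown', P(all 3 | at least one) = 1/28 / 11/14 = 1/22 ≈ 0.0455.

1/22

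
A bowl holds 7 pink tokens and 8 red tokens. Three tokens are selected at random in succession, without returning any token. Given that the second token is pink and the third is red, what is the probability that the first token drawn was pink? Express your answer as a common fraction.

P(first=pink and the second token is pink and the third is red) = (7/15)·(6/14)·(8/13) = 8/65.
P(E) = Σ over first color = 8/65 + 28/195 = 4/15.
By Bayes, P(first=pink | E) = 8/65 / 4/15 = 6/13 ≈ 0.4615.

6/13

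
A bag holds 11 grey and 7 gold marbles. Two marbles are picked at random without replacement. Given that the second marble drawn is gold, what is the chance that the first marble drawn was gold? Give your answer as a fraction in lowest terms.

6/17

P(first=gold and the second marble drawn is gold) = (7/18)·(6/17) = 7/51.
P(the second marble drawn is gold) = Σ over first color = 77/306 + 7/51 = 7/18.
By Bayes, P(first=gold | the second marble drawn is gold) = 7/51 / 7/18 = 6/17 ≈ 0.3529.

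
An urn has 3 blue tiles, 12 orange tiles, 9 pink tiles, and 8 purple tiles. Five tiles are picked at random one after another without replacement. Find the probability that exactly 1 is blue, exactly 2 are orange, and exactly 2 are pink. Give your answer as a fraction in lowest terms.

Unordered draws without replacement: count favorable combinations over C(32,5).
Favorable = C(3,1) · C(12,2) · C(9,2) · C(8,0) = 7128; total = C(32,5) = 201376.
P = 7128/201376 = 891/25172 ≈ 0.0354.

891/25172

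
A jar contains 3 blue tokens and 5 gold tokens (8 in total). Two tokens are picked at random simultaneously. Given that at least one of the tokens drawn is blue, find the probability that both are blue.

P(both blue) = C(3,2)/C(8,2) = 3/28; P(at least one blue) = 1 − C(5,2)/C(8,2) = 9/14.
Since 'both blue' ⊆ 'at least one blue', P(both | at least one) = 3/28 / 9/14 = 1/6 ≈ 0.1667.

1/6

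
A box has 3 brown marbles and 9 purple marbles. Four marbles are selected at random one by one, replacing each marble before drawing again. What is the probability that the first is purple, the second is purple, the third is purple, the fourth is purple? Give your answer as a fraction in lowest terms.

Multiply the conditional probability of each draw in order, with replacement (the composition resets each draw).
P = (9/12) · (9/12) · (9/12) · (9/12) = 81/256 ≈ 0.3164.

81/256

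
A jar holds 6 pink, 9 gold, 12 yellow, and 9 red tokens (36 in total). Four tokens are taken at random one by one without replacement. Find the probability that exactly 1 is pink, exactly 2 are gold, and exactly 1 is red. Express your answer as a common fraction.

216/6545

Unordered draws without replacement: count favorable combinations over C(36,4).
Favorable = C(6,1) · C(9,2) · C(12,0) · C(9,1) = 1944; total = C(36,4) = 58905.
P = 1944/58905 = 216/6545 ≈ 0.0330.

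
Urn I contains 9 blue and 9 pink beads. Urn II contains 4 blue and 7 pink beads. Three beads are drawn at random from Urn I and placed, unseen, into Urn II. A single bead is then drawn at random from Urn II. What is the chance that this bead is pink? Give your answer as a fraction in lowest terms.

17/28

Condition on how many of the transferred beads are pink (from Urn I: 9 pink of 18; then Urn II has 14 total).
  0 pink: C(9,0)C(9,3)/C(18,3) = 7/68; then P = 7/14
  1 pink: C(9,1)C(9,2)/C(18,3) = 27/68; then P = 8/14
  2 pink: C(9,2)C(9,1)/C(18,3) = 27/68; then P = 9/14
  3 pink: C(9,3)C(9,0)/C(18,3) = 7/68; then P = 10/14
P(pink from Urn II) = 17/28 ≈ 0.6071.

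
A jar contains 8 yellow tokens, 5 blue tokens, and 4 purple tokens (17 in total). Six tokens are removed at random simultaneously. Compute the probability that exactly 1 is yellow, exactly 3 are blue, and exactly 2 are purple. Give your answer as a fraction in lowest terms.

60/1547

Unordered draws without replacement: count favorable combinations over C(17,6).
Favorable = C(8,1) · C(5,3) · C(4,2) = 480; total = C(17,6) = 12376.
P = 480/12376 = 60/1547 ≈ 0.0388.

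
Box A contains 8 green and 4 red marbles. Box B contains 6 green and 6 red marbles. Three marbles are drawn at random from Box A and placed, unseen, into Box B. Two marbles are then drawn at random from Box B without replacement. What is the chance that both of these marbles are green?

Condition on how many of the transferred marbles are green (from Box A: 8 green of 12; then Box B has 15 total).
  0 green: C(8,0)C(4,3)/C(12,3) = 1/55; then P = C(6,2)/C(15,2) = 1/7
  1 green: C(8,1)C(4,2)/C(12,3) = 12/55; then P = C(7,2)/C(15,2) = 1/5
  2 green: C(8,2)C(4,1)/C(12,3) = 28/55; then P = C(8,2)/C(15,2) = 4/15
  3 green: C(8,3)C(4,0)/C(12,3) = 14/55; then P = C(9,2)/C(15,2) = 12/35
P(both green) = 311/1155 ≈ 0.2693.

311/1155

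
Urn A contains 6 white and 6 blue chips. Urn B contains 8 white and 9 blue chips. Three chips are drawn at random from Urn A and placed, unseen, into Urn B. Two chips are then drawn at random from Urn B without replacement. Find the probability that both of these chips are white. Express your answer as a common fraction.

Condition on how many of the transferred chips are white (from Urn A: 6 white of 12; then Urn B has 20 total).
  0 white: C(6,0)C(6,3)/C(12,3) = 1/11; then P = C(8,2)/C(20,2) = 14/95
  1 white: C(6,1)C(6,2)/C(12,3) = 9/22; then P = C(9,2)/C(20,2) = 18/95
  2 white: C(6,2)C(6,1)/C(12,3) = 9/22; then P = C(10,2)/C(20,2) = 9/38
  3 white: C(6,3)C(6,0)/C(12,3) = 1/11; then P = C(11,2)/C(20,2) = 11/38
P(both white) = 179/836 ≈ 0.2141.

179/836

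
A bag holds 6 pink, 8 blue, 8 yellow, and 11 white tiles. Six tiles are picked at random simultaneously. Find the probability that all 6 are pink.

Unordered draws without replacement: count favorable combinations over C(33,6).
Favorable = C(6,6) · C(8,0) · C(8,0) · C(11,0) = 1; total = C(33,6) = 1107568.
P = 1/1107568 = 1/1107568 ≈ 0.0000.

1/1107568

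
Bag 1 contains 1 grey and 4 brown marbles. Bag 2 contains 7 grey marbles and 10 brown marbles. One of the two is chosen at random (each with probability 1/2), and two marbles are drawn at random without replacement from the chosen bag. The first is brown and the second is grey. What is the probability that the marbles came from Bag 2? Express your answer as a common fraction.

P(E | Bag 1) = 1/5; P(E | Bag 2) = 35/136.
P(E) = 1/2·1/5 + 1/2·35/136 = 311/1360.
By Bayes' rule, P(Bag 2 | E) = 35/272 / 311/1360 = 175/311 ≈ 0.5627.

175/311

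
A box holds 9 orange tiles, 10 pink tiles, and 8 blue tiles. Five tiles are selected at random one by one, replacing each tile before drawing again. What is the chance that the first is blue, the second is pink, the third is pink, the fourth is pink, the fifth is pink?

80000/14348907

Multiply the conditional probability of each draw in order, with replacement (the composition resets each draw).
P = (8/27) · (10/27) · (10/27) · (10/27) · (10/27) = 80000/14348907 ≈ 0.0056.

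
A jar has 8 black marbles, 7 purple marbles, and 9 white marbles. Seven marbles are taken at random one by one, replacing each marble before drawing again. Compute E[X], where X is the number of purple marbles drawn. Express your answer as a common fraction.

By linearity of expectation, E[X] = Σ P(draw i is purple); each independent draw has P(purple) = 7/24.
E[X] = 7 · 7/24 = 49/24 ≈ 2.0417.

49/24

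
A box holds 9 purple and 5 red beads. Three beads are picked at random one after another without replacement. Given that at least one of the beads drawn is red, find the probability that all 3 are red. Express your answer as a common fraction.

P(all 3 red) = C(5,3)/C(14,3) = 5/182; P(at least one red) = 1 − C(9,3)/C(14,3) = 10/13.
Since 'all 3 red' ⊆ 'at least one red', P(all 3 | at least one) = 5/182 / 10/13 = 1/28 ≈ 0.0357.

1/28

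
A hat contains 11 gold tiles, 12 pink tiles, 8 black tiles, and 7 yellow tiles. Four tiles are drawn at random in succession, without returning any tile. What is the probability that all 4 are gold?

Unordered draws without replacement: count favorable combinations over C(38,4).
Favorable = C(11,4) · C(12,0) · C(8,0) · C(7,0) = 330; total = C(38,4) = 73815.
P = 330/73815 = 22/4921 ≈ 0.0045.

22/4921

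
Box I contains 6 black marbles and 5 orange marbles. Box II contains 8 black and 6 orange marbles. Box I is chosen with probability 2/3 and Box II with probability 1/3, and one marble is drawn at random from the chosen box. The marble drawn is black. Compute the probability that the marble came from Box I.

P(black | Box I) = 6/11; P(black | Box II) = 4/7.
P(black) = 2/3·6/11 + 1/3·4/7 = 128/231.
By Bayes' rule, P(Box I | black) = 4/11 / 128/231 = 21/32 ≈ 0.6562.

21/32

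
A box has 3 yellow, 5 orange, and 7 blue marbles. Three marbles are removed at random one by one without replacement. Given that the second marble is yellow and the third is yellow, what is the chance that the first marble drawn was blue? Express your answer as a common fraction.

7/13

P(first=blue and the second marble is yellow and the third is yellow) = (7/15)·(3/14)·(2/13) = 1/65.
P(E) = Σ over first color = 1/455 + 1/91 + 1/65 = 1/35.
By Bayes, P(first=blue | E) = 1/65 / 1/35 = 7/13 ≈ 0.5385.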